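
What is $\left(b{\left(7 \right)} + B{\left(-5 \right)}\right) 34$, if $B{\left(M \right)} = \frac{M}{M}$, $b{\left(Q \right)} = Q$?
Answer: $272$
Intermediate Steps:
$B{\left(M \right)} = 1$
$\left(b{\left(7 \right)} + B{\left(-5 \right)}\right) 34 = \left(7 + 1\right) 34 = 8 \cdot 34 = 272$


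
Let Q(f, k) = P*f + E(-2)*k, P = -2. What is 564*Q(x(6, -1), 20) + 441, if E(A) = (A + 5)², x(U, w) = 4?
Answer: 97449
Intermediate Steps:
E(A) = (5 + A)²
Q(f, k) = -2*f + 9*k (Q(f, k) = -2*f + (5 - 2)²*k = -2*f + 3²*k = -2*f + 9*k)
564*Q(x(6, -1), 20) + 441 = 564*(-2*4 + 9*20) + 441 = 564*(-8 + 180) + 441 = 564*172 + 441 = 97008 + 441 = 97449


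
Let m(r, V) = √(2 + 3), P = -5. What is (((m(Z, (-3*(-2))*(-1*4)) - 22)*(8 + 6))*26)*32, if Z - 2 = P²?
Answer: -256256 + 11648*√5 ≈ -2.3021e+5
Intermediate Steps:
Z = 27 (Z = 2 + (-5)² = 2 + 25 = 27)
m(r, V) = √5
(((m(Z, (-3*(-2))*(-1*4)) - 22)*(8 + 6))*26)*32 = (((√5 - 22)*(8 + 6))*26)*32 = (((-22 + √5)*14)*26)*32 = ((-308 + 14*√5)*26)*32 = (-8008 + 364*√5)*32 = -256256 + 11648*√5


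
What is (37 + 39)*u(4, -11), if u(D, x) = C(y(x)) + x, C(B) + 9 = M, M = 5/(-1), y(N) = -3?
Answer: -1900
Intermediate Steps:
M = -5 (M = 5*(-1) = -5)
C(B) = -14 (C(B) = -9 - 5 = -14)
u(D, x) = -14 + x
(37 + 39)*u(4, -11) = (37 + 39)*(-14 - 11) = 76*(-25) = -1900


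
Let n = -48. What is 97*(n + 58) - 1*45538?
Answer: -44568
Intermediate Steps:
97*(n + 58) - 1*45538 = 97*(-48 + 58) - 1*45538 = 97*10 - 45538 = 970 - 45538 = -44568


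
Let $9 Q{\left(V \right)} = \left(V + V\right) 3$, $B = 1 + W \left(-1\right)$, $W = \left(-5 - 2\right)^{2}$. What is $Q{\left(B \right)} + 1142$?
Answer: $1110$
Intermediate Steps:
$W = 49$ ($W = \left(-7\right)^{2} = 49$)
$B = -48$ ($B = 1 + 49 \left(-1\right) = 1 - 49 = -48$)
$Q{\left(V \right)} = \frac{2 V}{3}$ ($Q{\left(V \right)} = \frac{\left(V + V\right) 3}{9} = \frac{2 V 3}{9} = \frac{6 V}{9} = \frac{2 V}{3}$)
$Q{\left(B \right)} + 1142 = \frac{2}{3} \left(-48\right) + 1142 = -32 + 1142 = 1110$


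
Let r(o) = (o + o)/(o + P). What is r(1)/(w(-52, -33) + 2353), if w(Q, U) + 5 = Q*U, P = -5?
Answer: -1/8128 ≈ -0.00012303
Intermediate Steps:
w(Q, U) = -5 + Q*U
r(o) = 2*o/(-5 + o) (r(o) = (o + o)/(o - 5) = (2*o)/(-5 + o) = 2*o/(-5 + o))
r(1)/(w(-52, -33) + 2353) = (2*1/(-5 + 1))/((-5 - 52*(-33)) + 2353) = (2*1/(-4))/((-5 + 1716) + 2353) = (2*1*(-¼))/(1711 + 2353) = -½/4064 = -½*1/4064 = -1/8128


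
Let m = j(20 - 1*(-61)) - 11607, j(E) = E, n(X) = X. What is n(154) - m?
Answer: 11680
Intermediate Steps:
m = -11526 (m = (20 - 1*(-61)) - 11607 = (20 + 61) - 11607 = 81 - 11607 = -11526)
n(154) - m = 154 - 1*(-11526) = 154 + 11526 = 11680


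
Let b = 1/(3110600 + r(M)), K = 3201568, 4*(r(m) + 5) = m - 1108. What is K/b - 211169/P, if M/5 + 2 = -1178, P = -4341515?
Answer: 43211846689659094529/4341515 ≈ 9.9532e+12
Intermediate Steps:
M = -5900 (M = -10 + 5*(-1178) = -10 - 5890 = -5900)
r(m) = -282 + m/4 (r(m) = -5 + (m - 1108)/4 = -5 + (-1108 + m)/4 = -5 + (-277 + m/4) = -282 + m/4)
b = 1/3108843 (b = 1/(3110600 + (-282 + (1/4)*(-5900))) = 1/(3110600 + (-282 - 1475)) = 1/(3110600 - 1757) = 1/3108843 ≈ 3.2166e-7)
K/b - 211169/P = 3201568/(1/3108843) - 211169/(-4341515) = 3201568*3108843 - 211169*(-1/4341515) = 9953172265824 + 211169/4341515 = 43211846689659094529/4341515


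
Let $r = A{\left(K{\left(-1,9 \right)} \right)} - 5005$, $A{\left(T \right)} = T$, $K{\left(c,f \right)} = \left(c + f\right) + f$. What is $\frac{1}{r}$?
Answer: $- \frac{1}{4988} \approx -0.00020048$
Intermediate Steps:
$K{\left(c,f \right)} = c + 2 f$
$r = -4988$ ($r = \left(-1 + 2 \cdot 9\right) - 5005 = \left(-1 + 18\right) - 5005 = 17 - 5005 = -4988$)
$\frac{1}{r} = \frac{1}{-4988} = - \frac{1}{4988}$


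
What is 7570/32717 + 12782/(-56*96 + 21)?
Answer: -53950192/25028505 ≈ -2.1555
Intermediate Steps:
7570/32717 + 12782/(-56*96 + 21) = 7570*(1/32717) + 12782/(-5376 + 21) = 7570/32717 + 12782/(-5355) = 7570/32717 + 12782*(-1/5355) = 7570/32717 - 1826/765 = -53950192/25028505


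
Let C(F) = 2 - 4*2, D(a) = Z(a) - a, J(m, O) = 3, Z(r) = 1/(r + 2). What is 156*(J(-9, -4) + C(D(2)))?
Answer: -468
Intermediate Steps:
Z(r) = 1/(2 + r)
D(a) = 1/(2 + a) - a
C(F) = -6 (C(F) = 2 - 8 = -6)
156*(J(-9, -4) + C(D(2))) = 156*(3 - 6) = 156*(-3) = -468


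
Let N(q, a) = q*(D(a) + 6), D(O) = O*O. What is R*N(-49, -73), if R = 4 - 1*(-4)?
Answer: -2091320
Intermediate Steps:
D(O) = O**2
N(q, a) = q*(6 + a**2) (N(q, a) = q*(a**2 + 6) = q*(6 + a**2))
R = 8 (R = 4 + 4 = 8)
R*N(-49, -73) = 8*(-49*(6 + (-73)**2)) = 8*(-49*(6 + 5329)) = 8*(-49*5335) = 8*(-261415) = -2091320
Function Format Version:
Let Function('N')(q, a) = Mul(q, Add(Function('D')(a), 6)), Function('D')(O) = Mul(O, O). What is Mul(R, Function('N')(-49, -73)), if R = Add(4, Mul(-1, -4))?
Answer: -2091320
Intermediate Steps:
Function('D')(O) = Pow(O, 2)
Function('N')(q, a) = Mul(q, Add(6, Pow(a, 2))) (Function('N')(q, a) = Mul(q, Add(Pow(a, 2), 6)) = Mul(q, Add(6, Pow(a, 2))))
R = 8 (R = Add(4, 4) = 8)
Mul(R, Function('N')(-49, -73)) = Mul(8, Mul(-49, Add(6, Pow(-73, 2)))) = Mul(8, Mul(-49, Add(6, 5329))) = Mul(8, Mul(-49, 5335)) = Mul(8, -261415) = -2091320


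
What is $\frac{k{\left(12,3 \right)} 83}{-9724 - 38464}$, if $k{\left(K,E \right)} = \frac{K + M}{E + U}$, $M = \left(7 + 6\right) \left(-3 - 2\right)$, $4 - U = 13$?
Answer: $- \frac{4399}{289128} \approx -0.015215$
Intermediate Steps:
$U = -9$ ($U = 4 - 13 = -9$)
$M = -65$ ($M = 13 \left(-5\right) = -65$)
$k{\left(K,E \right)} = \frac{-65 + K}{-9 + E}$ ($k{\left(K,E \right)} = \frac{K - 65}{E - 9} = \frac{-65 + K}{-9 + E}$)
$\frac{k{\left(12,3 \right)} 83}{-9724 - 38464} = \frac{\frac{-65 + 12}{-9 + 3} \cdot 83}{-9724 - 38464} = \frac{\frac{1}{-6} \left(-53\right) 83}{-48188} = \left(- \frac{1}{6}\right) \left(-53\right) 83 \left(- \frac{1}{48188}\right) = \frac{53}{6} \cdot 83 \left(- \frac{1}{48188}\right) = \frac{4399}{6} \left(- \frac{1}{48188}\right) = - \frac{4399}{289128}$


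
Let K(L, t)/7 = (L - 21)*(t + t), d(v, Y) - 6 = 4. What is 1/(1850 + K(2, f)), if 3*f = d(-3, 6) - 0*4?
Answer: 3/2890 ≈ 0.0010381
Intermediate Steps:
d(v, Y) = 10 (d(v, Y) = 6 + 4 = 10)
f = 10/3 (f = (10 - 0*4)/3 = (10 - 3*0)/3 = (10 + 0)/3 = (⅓)*10 = 10/3 ≈ 3.3333)
K(L, t) = 14*t*(-21 + L) (K(L, t) = 7*((L - 21)*(t + t)) = 7*((-21 + L)*(2*t)) = 7*(2*t*(-21 + L)) = 14*t*(-21 + L))
1/(1850 + K(2, f)) = 1/(1850 + 14*(10/3)*(-21 + 2)) = 1/(1850 + 14*(10/3)*(-19)) = 1/(1850 - 2660/3) = 1/(2890/3) = 3/2890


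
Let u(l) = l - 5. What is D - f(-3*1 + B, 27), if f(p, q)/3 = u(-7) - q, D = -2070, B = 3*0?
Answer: -1953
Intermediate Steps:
B = 0
u(l) = -5 + l
f(p, q) = -36 - 3*q (f(p, q) = 3*((-5 - 7) - q) = 3*(-12 - q) = -36 - 3*q)
D - f(-3*1 + B, 27) = -2070 - (-36 - 3*27) = -2070 - (-36 - 81) = -2070 - 1*(-117) = -2070 + 117 = -1953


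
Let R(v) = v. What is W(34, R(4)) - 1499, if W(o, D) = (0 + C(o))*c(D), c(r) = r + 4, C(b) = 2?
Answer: -1483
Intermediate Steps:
c(r) = 4 + r
W(o, D) = 8 + 2*D (W(o, D) = (0 + 2)*(4 + D) = 2*(4 + D) = 8 + 2*D)
W(34, R(4)) - 1499 = (8 + 2*4) - 1499 = (8 + 8) - 1499 = 16 - 1499 = -1483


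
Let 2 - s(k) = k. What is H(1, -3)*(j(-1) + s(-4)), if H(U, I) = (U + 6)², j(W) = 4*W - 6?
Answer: -196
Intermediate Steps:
j(W) = -6 + 4*W
s(k) = 2 - k
H(U, I) = (6 + U)²
H(1, -3)*(j(-1) + s(-4)) = (6 + 1)²*((-6 + 4*(-1)) + (2 - 1*(-4))) = 7²*((-6 - 4) + (2 + 4)) = 49*(-10 + 6) = 49*(-4) = -196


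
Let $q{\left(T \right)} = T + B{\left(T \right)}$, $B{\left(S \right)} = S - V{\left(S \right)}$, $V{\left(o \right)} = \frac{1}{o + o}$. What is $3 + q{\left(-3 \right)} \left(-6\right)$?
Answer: $38$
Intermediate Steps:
$V{\left(o \right)} = \frac{1}{2 o}$
$B{\left(S \right)} = S - \frac{1}{2 S}$
$q{\left(T \right)} = 2 T - \frac{1}{2 T}$ ($q{\left(T \right)} = T + \left(T - \frac{1}{2 T}\right) = 2 T - \frac{1}{2 T}$)
$3 + q{\left(-3 \right)} \left(-6\right) = 3 + \left(2 \left(-3\right) - \frac{1}{2 \left(-3\right)}\right) \left(-6\right) = 3 + \left(-6 - - \frac{1}{6}\right) \left(-6\right) = 3 + \left(-6 + \frac{1}{6}\right) \left(-6\right) = 3 - -35 = 3 + 35 = 38$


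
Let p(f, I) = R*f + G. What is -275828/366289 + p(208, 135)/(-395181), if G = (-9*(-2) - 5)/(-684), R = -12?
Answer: -10561714409237/14144187151908 ≈ -0.74672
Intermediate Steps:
G = -13/684 (G = (18 - 5)*(-1/684) = 13*(-1/684) = -13/684 ≈ -0.019006)
p(f, I) = -13/684 - 12*f (p(f, I) = -12*f - 13/684 = -13/684 - 12*f)
-275828/366289 + p(208, 135)/(-395181) = -275828/366289 + (-13/684 - 12*208)/(-395181) = -275828*1/366289 + (-13/684 - 2496)*(-1/395181) = -39404/52327 - 1707277/684*(-1/395181) = -39404/52327 + 1707277/270303804 = -10561714409237/14144187151908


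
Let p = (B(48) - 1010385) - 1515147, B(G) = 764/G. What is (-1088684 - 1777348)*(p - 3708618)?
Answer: 17867227775124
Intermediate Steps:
p = -30306193/12 (p = (764/48 - 1010385) - 1515147 = (764*(1/48) - 1010385) - 1515147 = (191/12 - 1010385) - 1515147 = -12124429/12 - 1515147 = -30306193/12 ≈ -2.5255e+6)
(-1088684 - 1777348)*(p - 3708618) = (-1088684 - 1777348)*(-30306193/12 - 3708618) = -2866032*(-74809609/12) = 17867227775124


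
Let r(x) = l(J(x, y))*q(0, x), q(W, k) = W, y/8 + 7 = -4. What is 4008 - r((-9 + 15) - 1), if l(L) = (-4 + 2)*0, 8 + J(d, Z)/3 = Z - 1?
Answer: 4008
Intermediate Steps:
y = -88 (y = -56 + 8*(-4) = -56 - 32 = -88)
J(d, Z) = -27 + 3*Z (J(d, Z) = -24 + 3*(Z - 1) = -24 + 3*(-1 + Z) = -24 + (-3 + 3*Z) = -27 + 3*Z)
l(L) = 0 (l(L) = -2*0 = 0)
r(x) = 0 (r(x) = 0*0 = 0)
4008 - r((-9 + 15) - 1) = 4008 - 1*0 = 4008 + 0 = 4008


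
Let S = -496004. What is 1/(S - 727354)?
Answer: -1/1223358 ≈ -8.1742e-7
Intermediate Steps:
1/(S - 727354) = 1/(-496004 - 727354) = 1/(-1223358) = -1/1223358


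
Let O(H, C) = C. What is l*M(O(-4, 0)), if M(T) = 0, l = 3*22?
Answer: 0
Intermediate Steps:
l = 66
l*M(O(-4, 0)) = 66*0 = 0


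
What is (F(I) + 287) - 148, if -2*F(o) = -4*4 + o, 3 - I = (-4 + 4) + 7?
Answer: 149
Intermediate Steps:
I = -4 (I = 3 - ((-4 + 4) + 7) = 3 - (0 + 7) = 3 - 1*7 = 3 - 7 = -4)
F(o) = 8 - o/2 (F(o) = -(-4*4 + o)/2 = -(-16 + o)/2 = 8 - o/2)
(F(I) + 287) - 148 = ((8 - 1/2*(-4)) + 287) - 148 = ((8 + 2) + 287) - 148 = (10 + 287) - 148 = 297 - 148 = 149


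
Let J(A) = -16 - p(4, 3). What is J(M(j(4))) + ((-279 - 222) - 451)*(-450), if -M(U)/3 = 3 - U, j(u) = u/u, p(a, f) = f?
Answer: 428381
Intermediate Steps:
j(u) = 1
M(U) = -9 + 3*U (M(U) = -3*(3 - U) = -9 + 3*U)
J(A) = -19 (J(A) = -16 - 1*3 = -16 - 3 = -19)
J(M(j(4))) + ((-279 - 222) - 451)*(-450) = -19 + ((-279 - 222) - 451)*(-450) = -19 + (-501 - 451)*(-450) = -19 - 952*(-450) = -19 + 428400 = 428381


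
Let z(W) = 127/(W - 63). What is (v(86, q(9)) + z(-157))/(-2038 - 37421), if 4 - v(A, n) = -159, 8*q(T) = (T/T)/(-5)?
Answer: -11911/2893660 ≈ -0.0041162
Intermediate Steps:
q(T) = -1/40 (q(T) = ((T/T)/(-5))/8 = (1*(-⅕))/8 = (⅛)*(-⅕) = -1/40)
v(A, n) = 163 (v(A, n) = 4 - 1*(-159) = 4 + 159 = 163)
z(W) = 127/(-63 + W)
(v(86, q(9)) + z(-157))/(-2038 - 37421) = (163 + 127/(-63 - 157))/(-2038 - 37421) = (163 + 127/(-220))/(-39459) = (163 + 127*(-1/220))*(-1/39459) = (163 - 127/220)*(-1/39459) = (35733/220)*(-1/39459) = -11911/2893660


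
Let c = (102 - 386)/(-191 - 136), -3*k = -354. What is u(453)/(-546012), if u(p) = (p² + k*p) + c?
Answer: -84583085/178545924 ≈ -0.47373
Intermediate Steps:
k = 118 (k = -⅓*(-354) = 118)
c = 284/327 (c = -284/(-327) = -284*(-1/327) = 284/327 ≈ 0.86850)
u(p) = 284/327 + p² + 118*p (u(p) = (p² + 118*p) + 284/327 = 284/327 + p² + 118*p)
u(453)/(-546012) = (284/327 + 453² + 118*453)/(-546012) = (284/327 + 205209 + 53454)*(-1/546012) = (84583085/327)*(-1/546012) = -84583085/178545924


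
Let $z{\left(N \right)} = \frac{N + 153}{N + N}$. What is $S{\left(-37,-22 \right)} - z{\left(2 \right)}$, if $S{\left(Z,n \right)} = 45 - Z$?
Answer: $\frac{173}{4} \approx 43.25$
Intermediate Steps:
$z{\left(N \right)} = \frac{153 + N}{2 N}$
$S{\left(-37,-22 \right)} - z{\left(2 \right)} = \left(45 - -37\right) - \frac{153 + 2}{2 \cdot 2} = \left(45 + 37\right) - \frac{1}{2} \cdot \frac{1}{2} \cdot 155 = 82 - \frac{155}{4} = \frac{173}{4}$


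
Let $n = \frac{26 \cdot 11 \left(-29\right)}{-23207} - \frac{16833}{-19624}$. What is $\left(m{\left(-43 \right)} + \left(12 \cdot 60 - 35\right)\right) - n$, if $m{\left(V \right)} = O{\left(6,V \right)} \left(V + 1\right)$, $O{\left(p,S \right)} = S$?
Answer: $\frac{1133883287601}{455414168} \approx 2489.8$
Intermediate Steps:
$n = \frac{553404887}{455414168}$ ($n = 286 \left(-29\right) \left(- \frac{1}{23207}\right) - - \frac{16833}{19624} = \left(-8294\right) \left(- \frac{1}{23207}\right) + \frac{16833}{19624} = \frac{8294}{23207} + \frac{16833}{19624} = \frac{553404887}{455414168} \approx 1.2152$)
$m{\left(V \right)} = V \left(1 + V\right)$ ($m{\left(V \right)} = V \left(V + 1\right) = V \left(1 + V\right)$)
$\left(m{\left(-43 \right)} + \left(12 \cdot 60 - 35\right)\right) - n = \left(- 43 \left(1 - 43\right) + \left(12 \cdot 60 - 35\right)\right) - \frac{553404887}{455414168} = \left(\left(-43\right) \left(-42\right) + \left(720 - 35\right)\right) - \frac{553404887}{455414168} = \left(1806 + 685\right) - \frac{553404887}{455414168} = 2491 - \frac{553404887}{455414168} = \frac{1133883287601}{455414168}$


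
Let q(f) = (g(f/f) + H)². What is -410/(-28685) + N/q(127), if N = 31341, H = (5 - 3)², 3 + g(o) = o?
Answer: 179803645/22948 ≈ 7835.3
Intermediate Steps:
g(o) = -3 + o
H = 4 (H = 2² = 4)
q(f) = 4 (q(f) = ((-3 + f/f) + 4)² = ((-3 + 1) + 4)² = (-2 + 4)² = 2² = 4)
-410/(-28685) + N/q(127) = -410/(-28685) + 31341/4 = -410*(-1/28685) + 31341*(¼) = 82/5737 + 31341/4 = 179803645/22948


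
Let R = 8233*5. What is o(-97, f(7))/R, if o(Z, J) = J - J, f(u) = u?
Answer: 0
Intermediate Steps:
o(Z, J) = 0
R = 41165
o(-97, f(7))/R = 0/41165 = 0*(1/41165) = 0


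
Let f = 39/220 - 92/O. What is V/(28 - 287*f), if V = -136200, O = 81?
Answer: -2427084000/5401207 ≈ -449.36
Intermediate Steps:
f = -17081/17820 (f = 39/220 - 92/81 = -17081/17820 ≈ -0.95853)
V/(28 - 287*f) = -136200/(28 - 287*(-17081/17820)) = -136200/(28 + 4902247/17820) = -136200/5401207/17820 = -136200*17820/5401207 = -2427084000/5401207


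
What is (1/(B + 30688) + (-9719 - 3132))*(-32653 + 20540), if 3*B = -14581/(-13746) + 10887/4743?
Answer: 103820057796055736401/666949001353 ≈ 1.5566e+8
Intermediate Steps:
B = 24312265/21732426 (B = (-14581/(-13746) + 10887/4743)/3 = (-14581*(-1/13746) + 10887*(1/4743))/3 = (14581/13746 + 3629/1581)/3 = (⅓)*(24312265/7244142) = 24312265/21732426 ≈ 1.1187)
(1/(B + 30688) + (-9719 - 3132))*(-32653 + 20540) = (1/(24312265/21732426 + 30688) + (-9719 - 3132))*(-32653 + 20540) = (1/(666949001353/21732426) - 12851)*(-12113) = (21732426/666949001353 - 12851)*(-12113) = -8570961594654977/666949001353*(-12113) = 103820057796055736401/666949001353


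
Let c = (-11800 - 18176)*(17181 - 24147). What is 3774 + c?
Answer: 208816590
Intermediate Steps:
c = 208812816 (c = -29976*(-6966) = 208812816)
3774 + c = 3774 + 208812816 = 208816590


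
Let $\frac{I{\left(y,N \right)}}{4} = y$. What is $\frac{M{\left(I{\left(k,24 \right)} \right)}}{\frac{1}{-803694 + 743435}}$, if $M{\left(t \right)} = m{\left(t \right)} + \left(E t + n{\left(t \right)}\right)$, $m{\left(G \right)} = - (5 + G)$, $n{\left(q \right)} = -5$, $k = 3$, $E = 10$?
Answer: $-5905382$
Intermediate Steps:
$I{\left(y,N \right)} = 4 y$
$m{\left(G \right)} = -5 - G$
$M{\left(t \right)} = -10 + 9 t$ ($M{\left(t \right)} = \left(-5 - t\right) + \left(10 t - 5\right) = \left(-5 - t\right) + \left(-5 + 10 t\right) = -10 + 9 t$)
$\frac{M{\left(I{\left(k,24 \right)} \right)}}{\frac{1}{-803694 + 743435}} = \frac{-10 + 9 \cdot 4 \cdot 3}{\frac{1}{-803694 + 743435}} = \frac{-10 + 9 \cdot 12}{\frac{1}{-60259}} = \frac{-10 + 108}{- \frac{1}{60259}} = 98 \left(-60259\right) = -5905382$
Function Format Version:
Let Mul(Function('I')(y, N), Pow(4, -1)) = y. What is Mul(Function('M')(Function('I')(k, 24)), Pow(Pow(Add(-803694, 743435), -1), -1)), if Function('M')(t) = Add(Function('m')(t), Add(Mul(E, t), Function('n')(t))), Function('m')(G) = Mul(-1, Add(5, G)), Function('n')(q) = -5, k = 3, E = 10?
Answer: -5905382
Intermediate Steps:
Function('I')(y, N) = Mul(4, y)
Function('m')(G) = Add(-5, Mul(-1, G))
Function('M')(t) = Add(-10, Mul(9, t)) (Function('M')(t) = Add(Add(-5, Mul(-1, t)), Add(Mul(10, t), -5)) = Add(Add(-5, Mul(-1, t)), Add(-5, Mul(10, t))) = Add(-10, Mul(9, t)))
Mul(Function('M')(Function('I')(k, 24)), Pow(Pow(Add(-803694, 743435), -1), -1)) = Mul(Add(-10, Mul(9, Mul(4, 3))), Pow(Pow(Add(-803694, 743435), -1), -1)) = Mul(Add(-10, Mul(9, 12)), Pow(Pow(-60259, -1), -1)) = Mul(Add(-10, 108), Pow(Rational(-1, 60259), -1)) = Mul(98, -60259) = -5905382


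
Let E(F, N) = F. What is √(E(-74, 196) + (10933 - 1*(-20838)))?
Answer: √31697 ≈ 178.04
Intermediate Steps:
√(E(-74, 196) + (10933 - 1*(-20838))) = √(-74 + (10933 - 1*(-20838))) = √(-74 + (10933 + 20838)) = √(-74 + 31771) = √31697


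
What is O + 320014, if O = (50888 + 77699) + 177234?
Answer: 625835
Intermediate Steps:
O = 305821 (O = 128587 + 177234 = 305821)
O + 320014 = 305821 + 320014 = 625835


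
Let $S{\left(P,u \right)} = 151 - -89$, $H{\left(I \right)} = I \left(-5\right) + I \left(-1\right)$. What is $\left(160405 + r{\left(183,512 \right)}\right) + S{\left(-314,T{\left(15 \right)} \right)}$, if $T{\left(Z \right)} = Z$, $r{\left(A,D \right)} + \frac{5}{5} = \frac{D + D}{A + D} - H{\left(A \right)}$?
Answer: $\frac{112411714}{695} \approx 1.6174 \cdot 10^{5}$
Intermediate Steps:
$H{\left(I \right)} = - 6 I$ ($H{\left(I \right)} = - 5 I - I = - 6 I$)
$r{\left(A,D \right)} = -1 + 6 A + \frac{2 D}{A + D}$ ($r{\left(A,D \right)} = -1 + \left(\frac{D + D}{A + D} - - 6 A\right) = -1 + \left(\frac{2 D}{A + D} + 6 A\right) = -1 + \left(6 A + \frac{2 D}{A + D}\right) = -1 + 6 A + \frac{2 D}{A + D}$)
$S{\left(P,u \right)} = 240$ ($S{\left(P,u \right)} = 151 + 89 = 240$)
$\left(160405 + r{\left(183,512 \right)}\right) + S{\left(-314,T{\left(15 \right)} \right)} = \left(160405 + \frac{512 - 183 + 6 \cdot 183^{2} + 6 \cdot 183 \cdot 512}{183 + 512}\right) + 240 = \left(160405 + \frac{512 - 183 + 6 \cdot 33489 + 562176}{695}\right) + 240 = \left(160405 + \frac{512 - 183 + 200934 + 562176}{695}\right) + 240 = \left(160405 + \frac{1}{695} \cdot 763439\right) + 240 = \left(160405 + \frac{763439}{695}\right) + 240 = \frac{112244914}{695} + 240 = \frac{112411714}{695}$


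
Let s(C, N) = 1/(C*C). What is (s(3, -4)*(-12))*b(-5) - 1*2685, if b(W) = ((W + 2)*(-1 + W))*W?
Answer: -2565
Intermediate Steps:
s(C, N) = C⁻² (s(C, N) = 1/(C²) = C⁻²)
b(W) = W*(-1 + W)*(2 + W) (b(W) = ((2 + W)*(-1 + W))*W = ((-1 + W)*(2 + W))*W = W*(-1 + W)*(2 + W))
(s(3, -4)*(-12))*b(-5) - 1*2685 = (-12/3²)*(-5*(-2 - 5 + (-5)²)) - 1*2685 = ((⅑)*(-12))*(-5*(-2 - 5 + 25)) - 2685 = -(-20)*18/3 - 2685 = -4/3*(-90) - 2685 = 120 - 2685 = -2565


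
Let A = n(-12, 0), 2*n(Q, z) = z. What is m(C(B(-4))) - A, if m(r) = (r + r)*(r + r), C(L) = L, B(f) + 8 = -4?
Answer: 576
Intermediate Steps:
n(Q, z) = z/2
B(f) = -12 (B(f) = -8 - 4 = -12)
m(r) = 4*r² (m(r) = (2*r)*(2*r) = 4*r²)
A = 0 (A = (½)*0 = 0)
m(C(B(-4))) - A = 4*(-12)² - 1*0 = 4*144 + 0 = 576 + 0 = 576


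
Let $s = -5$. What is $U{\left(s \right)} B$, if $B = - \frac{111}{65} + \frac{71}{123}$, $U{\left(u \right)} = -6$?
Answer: $\frac{18076}{2665} \approx 6.7827$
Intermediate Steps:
$B = - \frac{9038}{7995}$ ($B = \left(-111\right) \frac{1}{65} + 71 \cdot \frac{1}{123} = - \frac{111}{65} + \frac{71}{123} = - \frac{9038}{7995} \approx -1.1305$)
$U{\left(s \right)} B = \left(-6\right) \left(- \frac{9038}{7995}\right) = \frac{18076}{2665}$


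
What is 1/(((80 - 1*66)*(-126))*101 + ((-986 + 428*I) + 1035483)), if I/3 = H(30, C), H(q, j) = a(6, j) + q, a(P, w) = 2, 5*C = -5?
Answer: 1/897421 ≈ 1.1143e-6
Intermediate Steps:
C = -1 (C = (⅕)*(-5) = -1)
H(q, j) = 2 + q
I = 96 (I = 3*(2 + 30) = 3*32 = 96)
1/(((80 - 1*66)*(-126))*101 + ((-986 + 428*I) + 1035483)) = 1/(((80 - 1*66)*(-126))*101 + ((-986 + 428*96) + 1035483)) = 1/(((80 - 66)*(-126))*101 + ((-986 + 41088) + 1035483)) = 1/((14*(-126))*101 + (40102 + 1035483)) = 1/(-1764*101 + 1075585) = 1/(-178164 + 1075585) = 1/897421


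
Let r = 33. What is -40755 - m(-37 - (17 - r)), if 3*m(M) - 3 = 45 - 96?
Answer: -40739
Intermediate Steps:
m(M) = -16 (m(M) = 1 + (45 - 96)/3 = 1 + (⅓)*(-51) = 1 - 17 = -16)
-40755 - m(-37 - (17 - r)) = -40755 - 1*(-16) = -40755 + 16 = -40739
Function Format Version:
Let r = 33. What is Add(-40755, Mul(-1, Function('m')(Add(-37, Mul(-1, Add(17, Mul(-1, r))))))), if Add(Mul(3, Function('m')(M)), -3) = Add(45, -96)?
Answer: -40739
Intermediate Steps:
Function('m')(M) = -16 (Function('m')(M) = Add(1, Mul(Rational(1, 3), Add(45, -96))) = Add(1, Mul(Rational(1, 3), -51)) = Add(1, -17) = -16)
Add(-40755, Mul(-1, Function('m')(Add(-37, Mul(-1, Add(17, Mul(-1, r))))))) = Add(-40755, Mul(-1, -16)) = Add(-40755, 16) = -40739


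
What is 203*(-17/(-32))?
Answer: 3451/32 ≈ 107.84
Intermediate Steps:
203*(-17/(-32)) = 203*(-17*(-1/32)) = 203*(17/32) = 3451/32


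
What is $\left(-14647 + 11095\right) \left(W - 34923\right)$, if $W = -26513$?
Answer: $218220672$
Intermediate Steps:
$\left(-14647 + 11095\right) \left(W - 34923\right) = \left(-14647 + 11095\right) \left(-26513 - 34923\right) = \left(-3552\right) \left(-61436\right) = 218220672$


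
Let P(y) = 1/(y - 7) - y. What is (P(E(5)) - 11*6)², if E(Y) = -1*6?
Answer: 609961/169 ≈ 3609.2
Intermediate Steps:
E(Y) = -6
P(y) = 1/(-7 + y) - y
(P(E(5)) - 11*6)² = ((1 - 1*(-6)² + 7*(-6))/(-7 - 6) - 11*6)² = ((1 - 1*36 - 42)/(-13) - 66)² = (-(1 - 36 - 42)/13 - 66)² = (-1/13*(-77) - 66)² = (77/13 - 66)² = (-781/13)² = 609961/169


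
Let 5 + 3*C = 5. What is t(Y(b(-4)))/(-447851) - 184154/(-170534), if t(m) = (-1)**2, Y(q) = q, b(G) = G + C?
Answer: 41236691260/38186911217 ≈ 1.0799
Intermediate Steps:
C = 0 (C = -5/3 + (1/3)*5 = -5/3 + 5/3 = 0)
b(G) = G (b(G) = G + 0 = G)
t(m) = 1
t(Y(b(-4)))/(-447851) - 184154/(-170534) = 1/(-447851) - 184154/(-170534) = 1*(-1/447851) - 184154*(-1/170534) = -1/447851 + 92077/85267 = 41236691260/38186911217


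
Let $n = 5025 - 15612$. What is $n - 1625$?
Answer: $-12212$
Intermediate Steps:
$n = -10587$
$n - 1625 = -10587 - 1625 = -12212$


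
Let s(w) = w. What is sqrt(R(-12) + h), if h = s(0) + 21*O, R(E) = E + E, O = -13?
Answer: 3*I*sqrt(33) ≈ 17.234*I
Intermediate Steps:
R(E) = 2*E
h = -273 (h = 0 + 21*(-13) = 0 - 273 = -273)
sqrt(R(-12) + h) = sqrt(2*(-12) - 273) = sqrt(-24 - 273) = sqrt(-297) = 3*I*sqrt(33)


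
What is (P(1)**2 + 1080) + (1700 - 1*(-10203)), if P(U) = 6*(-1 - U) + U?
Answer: 13104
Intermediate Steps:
P(U) = -6 - 5*U (P(U) = (-6 - 6*U) + U = -6 - 5*U)
(P(1)**2 + 1080) + (1700 - 1*(-10203)) = ((-6 - 5*1)**2 + 1080) + (1700 - 1*(-10203)) = ((-6 - 5)**2 + 1080) + (1700 + 10203) = ((-11)**2 + 1080) + 11903 = (121 + 1080) + 11903 = 1201 + 11903 = 13104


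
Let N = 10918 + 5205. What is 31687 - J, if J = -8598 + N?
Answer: 24162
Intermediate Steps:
N = 16123
J = 7525 (J = -8598 + 16123 = 7525)
31687 - J = 31687 - 1*7525 = 31687 - 7525 = 24162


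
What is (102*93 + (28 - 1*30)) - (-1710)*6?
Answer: 19744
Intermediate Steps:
(102*93 + (28 - 1*30)) - (-1710)*6 = (9486 + (28 - 30)) - 1*(-10260) = (9486 - 2) + 10260 = 9484 + 10260 = 19744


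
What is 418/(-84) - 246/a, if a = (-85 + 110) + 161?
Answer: -8201/1302 ≈ -6.2988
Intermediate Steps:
a = 186 (a = 25 + 161 = 186)
418/(-84) - 246/a = 418/(-84) - 246/186 = 418*(-1/84) - 246*1/186 = -209/42 - 41/31 = -8201/1302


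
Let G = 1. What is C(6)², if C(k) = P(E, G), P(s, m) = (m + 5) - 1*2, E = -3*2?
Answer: 16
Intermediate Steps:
E = -6
P(s, m) = 3 + m (P(s, m) = (5 + m) - 2 = 3 + m)
C(k) = 4 (C(k) = 3 + 1 = 4)
C(6)² = 4² = 16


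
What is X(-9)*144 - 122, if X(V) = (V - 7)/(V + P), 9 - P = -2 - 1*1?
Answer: -890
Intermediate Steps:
P = 12 (P = 9 - (-2 - 1*1) = 9 - (-2 - 1) = 9 - 1*(-3) = 9 + 3 = 12)
X(V) = (-7 + V)/(12 + V) (X(V) = (V - 7)/(V + 12) = (-7 + V)/(12 + V))
X(-9)*144 - 122 = ((-7 - 9)/(12 - 9))*144 - 122 = (-16/3)*144 - 122 = ((⅓)*(-16))*144 - 122 = -16/3*144 - 122 = -768 - 122 = -890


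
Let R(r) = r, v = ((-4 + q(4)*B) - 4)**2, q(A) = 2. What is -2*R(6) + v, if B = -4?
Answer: 244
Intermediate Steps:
v = 256 (v = ((-4 + 2*(-4)) - 4)**2 = ((-4 - 8) - 4)**2 = (-12 - 4)**2 = (-16)**2 = 256)
-2*R(6) + v = -2*6 + 256 = -12 + 256 = 244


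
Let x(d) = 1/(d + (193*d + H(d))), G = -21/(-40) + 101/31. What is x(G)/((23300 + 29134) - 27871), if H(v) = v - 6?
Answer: 248/4457226543 ≈ 5.5640e-8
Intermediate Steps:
H(v) = -6 + v
G = 4691/1240 (G = -21*(-1/40) + 101*(1/31) = 21/40 + 101/31 = 4691/1240 ≈ 3.7831)
x(d) = 1/(-6 + 195*d) (x(d) = 1/(d + (193*d + (-6 + d))) = 1/(d + (-6 + 194*d)) = 1/(-6 + 195*d))
x(G)/((23300 + 29134) - 27871) = (1/(3*(-2 + 65*(4691/1240))))/((23300 + 29134) - 27871) = (1/(3*(-2 + 60983/248)))/(52434 - 27871) = (1/(3*(60487/248)))/24563 = ((⅓)*(248/60487))*(1/24563) = (248/181461)*(1/24563) = 248/4457226543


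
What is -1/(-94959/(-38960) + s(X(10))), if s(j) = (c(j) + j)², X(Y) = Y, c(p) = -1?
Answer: -38960/3250719 ≈ -0.011985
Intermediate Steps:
s(j) = (-1 + j)²
-1/(-94959/(-38960) + s(X(10))) = -1/(-94959/(-38960) + (-1 + 10)²) = -1/(-94959*(-1/38960) + 9²) = -1/(94959/38960 + 81) = -1/3250719/38960 = -1*38960/3250719 = -38960/3250719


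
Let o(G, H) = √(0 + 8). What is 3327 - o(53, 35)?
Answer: 3327 - 2*√2 ≈ 3324.2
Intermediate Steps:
o(G, H) = 2*√2 (o(G, H) = √8 = 2*√2)
3327 - o(53, 35) = 3327 - 2*√2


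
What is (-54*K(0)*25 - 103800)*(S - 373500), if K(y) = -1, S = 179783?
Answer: 19846306650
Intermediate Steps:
(-54*K(0)*25 - 103800)*(S - 373500) = (-54*(-1)*25 - 103800)*(179783 - 373500) = (54*25 - 103800)*(-193717) = (1350 - 103800)*(-193717) = -102450*(-193717) = 19846306650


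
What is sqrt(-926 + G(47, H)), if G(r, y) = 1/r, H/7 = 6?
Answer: I*sqrt(2045487)/47 ≈ 30.43*I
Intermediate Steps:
H = 42 (H = 7*6 = 42)
sqrt(-926 + G(47, H)) = sqrt(-926 + 1/47) = sqrt(-43521/47) = I*sqrt(2045487)/47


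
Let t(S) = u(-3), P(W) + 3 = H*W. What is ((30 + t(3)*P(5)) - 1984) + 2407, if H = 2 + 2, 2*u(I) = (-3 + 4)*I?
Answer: 855/2 ≈ 427.50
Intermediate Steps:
u(I) = I/2 (u(I) = ((-3 + 4)*I)/2 = (1*I)/2 = I/2)
H = 4
P(W) = -3 + 4*W
t(S) = -3/2 (t(S) = (½)*(-3) = -3/2)
((30 + t(3)*P(5)) - 1984) + 2407 = ((30 - 3*(-3 + 4*5)/2) - 1984) + 2407 = ((30 - 3*(-3 + 20)/2) - 1984) + 2407 = ((30 - 3/2*17) - 1984) + 2407 = ((30 - 51/2) - 1984) + 2407 = (9/2 - 1984) + 2407 = -3959/2 + 2407 = 855/2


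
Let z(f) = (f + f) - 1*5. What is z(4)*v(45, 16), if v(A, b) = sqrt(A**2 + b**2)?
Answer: 3*sqrt(2281) ≈ 143.28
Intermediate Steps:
z(f) = -5 + 2*f (z(f) = 2*f - 5 = -5 + 2*f)
z(4)*v(45, 16) = (-5 + 2*4)*sqrt(45**2 + 16**2) = (-5 + 8)*sqrt(2025 + 256) = 3*sqrt(2281)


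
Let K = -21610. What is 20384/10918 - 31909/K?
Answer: 394440351/117968990 ≈ 3.3436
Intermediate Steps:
20384/10918 - 31909/K = 20384/10918 - 31909/(-21610) = 20384*(1/10918) - 31909*(-1/21610) = 10192/5459 + 31909/21610 = 394440351/117968990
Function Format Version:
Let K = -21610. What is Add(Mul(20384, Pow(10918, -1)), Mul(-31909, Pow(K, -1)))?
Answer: Rational(394440351, 117968990) ≈ 3.3436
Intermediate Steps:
Add(Mul(20384, Pow(10918, -1)), Mul(-31909, Pow(K, -1))) = Add(Mul(20384, Pow(10918, -1)), Mul(-31909, Pow(-21610, -1))) = Add(Mul(20384, Rational(1, 10918)), Mul(-31909, Rational(-1, 21610))) = Add(Rational(10192, 5459), Rational(31909, 21610)) = Rational(394440351, 117968990)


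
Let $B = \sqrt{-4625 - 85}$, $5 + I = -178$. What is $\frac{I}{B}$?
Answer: $\frac{61 i \sqrt{4710}}{1570} \approx 2.6665 i$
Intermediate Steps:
$I = -183$ ($I = -5 - 178 = -183$)
$B = i \sqrt{4710}$ ($B = \sqrt{-4710} = i \sqrt{4710} \approx 68.629 i$)
$\frac{I}{B} = - \frac{183}{i \sqrt{4710}} = - 183 \left(- \frac{i \sqrt{4710}}{4710}\right) = \frac{61 i \sqrt{4710}}{1570}$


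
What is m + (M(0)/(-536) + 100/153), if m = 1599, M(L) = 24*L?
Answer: 244747/153 ≈ 1599.7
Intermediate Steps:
m + (M(0)/(-536) + 100/153) = 1599 + ((24*0)/(-536) + 100/153) = 1599 + (0*(-1/536) + 100*(1/153)) = 1599 + (0 + 100/153) = 1599 + 100/153 = 244747/153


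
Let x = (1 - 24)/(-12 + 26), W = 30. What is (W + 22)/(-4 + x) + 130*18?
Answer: 184132/79 ≈ 2330.8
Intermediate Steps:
x = -23/14 ≈ -1.6429
(W + 22)/(-4 + x) + 130*18 = (30 + 22)/(-4 - 23/14) + 130*18 = 52/(-79/14) + 2340 = 52*(-14/79) + 2340 = -728/79 + 2340 = 184132/79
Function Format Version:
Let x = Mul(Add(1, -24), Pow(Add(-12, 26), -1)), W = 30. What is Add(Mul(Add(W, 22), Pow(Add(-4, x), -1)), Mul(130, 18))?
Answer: Rational(184132, 79) ≈ 2330.8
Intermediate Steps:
x = Rational(-23, 14) (x = Mul(-23, Pow(14, -1)) = Mul(-23, Rational(1, 14)) = Rational(-23, 14) ≈ -1.6429)
Add(Mul(Add(W, 22), Pow(Add(-4, x), -1)), Mul(130, 18)) = Add(Mul(Add(30, 22), Pow(Add(-4, Rational(-23, 14)), -1)), Mul(130, 18)) = Add(Mul(52, Pow(Rational(-79, 14), -1)), 2340) = Add(Mul(52, Rational(-14, 79)), 2340) = Add(Rational(-728, 79), 2340) = Rational(184132, 79)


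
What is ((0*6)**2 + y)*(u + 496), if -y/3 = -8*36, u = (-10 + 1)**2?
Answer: 498528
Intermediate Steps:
u = 81 (u = (-9)**2 = 81)
y = 864 (y = -(-24)*36 = -3*(-288) = 864)
((0*6)**2 + y)*(u + 496) = ((0*6)**2 + 864)*(81 + 496) = (0**2 + 864)*577 = (0 + 864)*577 = 864*577 = 498528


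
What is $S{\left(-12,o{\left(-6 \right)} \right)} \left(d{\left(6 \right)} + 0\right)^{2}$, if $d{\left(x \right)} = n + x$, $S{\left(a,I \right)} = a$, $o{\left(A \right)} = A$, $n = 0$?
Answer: $-432$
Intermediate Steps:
$d{\left(x \right)} = x$ ($d{\left(x \right)} = 0 + x = x$)
$S{\left(-12,o{\left(-6 \right)} \right)} \left(d{\left(6 \right)} + 0\right)^{2} = - 12 \left(6 + 0\right)^{2} = - 12 \cdot 6^{2} = \left(-12\right) 36 = -432$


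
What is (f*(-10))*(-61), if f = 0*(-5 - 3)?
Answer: 0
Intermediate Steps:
f = 0 (f = 0*(-8) = 0)
(f*(-10))*(-61) = (0*(-10))*(-61) = 0*(-61) = 0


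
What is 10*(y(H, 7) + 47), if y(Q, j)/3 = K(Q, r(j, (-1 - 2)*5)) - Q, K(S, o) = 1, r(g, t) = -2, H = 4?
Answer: 380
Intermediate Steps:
y(Q, j) = 3 - 3*Q (y(Q, j) = 3*(1 - Q) = 3 - 3*Q)
10*(y(H, 7) + 47) = 10*((3 - 3*4) + 47) = 10*((3 - 12) + 47) = 10*(-9 + 47) = 10*38 = 380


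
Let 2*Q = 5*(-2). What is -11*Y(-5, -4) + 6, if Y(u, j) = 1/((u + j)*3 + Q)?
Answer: 203/32 ≈ 6.3438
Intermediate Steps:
Q = -5 (Q = (5*(-2))/2 = (½)*(-10) = -5)
Y(u, j) = 1/(-5 + 3*j + 3*u) (Y(u, j) = 1/((u + j)*3 - 5) = 1/((j + u)*3 - 5) = 1/((3*j + 3*u) - 5) = 1/(-5 + 3*j + 3*u))
-11*Y(-5, -4) + 6 = -11/(-5 + 3*(-4) + 3*(-5)) + 6 = -11/(-5 - 12 - 15) + 6 = -11/(-32) + 6 = -11*(-1/32) + 6 = 11/32 + 6 = 203/32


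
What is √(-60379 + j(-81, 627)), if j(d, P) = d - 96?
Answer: 2*I*√15139 ≈ 246.08*I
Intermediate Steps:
j(d, P) = -96 + d
√(-60379 + j(-81, 627)) = √(-60379 + (-96 - 81)) = √(-60379 - 177) = √(-60556) = 2*I*√15139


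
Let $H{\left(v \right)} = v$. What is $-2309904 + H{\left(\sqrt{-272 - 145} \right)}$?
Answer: $-2309904 + i \sqrt{417} \approx -2.3099 \cdot 10^{6} + 20.421 i$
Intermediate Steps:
$-2309904 + H{\left(\sqrt{-272 - 145} \right)} = -2309904 + \sqrt{-272 - 145} = -2309904 + \sqrt{-417} = -2309904 + i \sqrt{417}$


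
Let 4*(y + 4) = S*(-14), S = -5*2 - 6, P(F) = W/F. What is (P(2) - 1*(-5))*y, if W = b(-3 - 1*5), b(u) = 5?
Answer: 390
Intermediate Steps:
W = 5
P(F) = 5/F
S = -16 (S = -10 - 6 = -16)
y = 52 (y = -4 + (-16*(-14))/4 = -4 + (¼)*224 = -4 + 56 = 52)
(P(2) - 1*(-5))*y = (5/2 - 1*(-5))*52 = (5*(½) + 5)*52 = (5/2 + 5)*52 = (15/2)*52 = 390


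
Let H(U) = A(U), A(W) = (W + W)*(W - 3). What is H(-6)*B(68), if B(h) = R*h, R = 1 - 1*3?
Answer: -14688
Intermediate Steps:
A(W) = 2*W*(-3 + W) (A(W) = (2*W)*(-3 + W) = 2*W*(-3 + W))
R = -2 (R = 1 - 3 = -2)
H(U) = 2*U*(-3 + U)
B(h) = -2*h
H(-6)*B(68) = (2*(-6)*(-3 - 6))*(-2*68) = (2*(-6)*(-9))*(-136) = 108*(-136) = -14688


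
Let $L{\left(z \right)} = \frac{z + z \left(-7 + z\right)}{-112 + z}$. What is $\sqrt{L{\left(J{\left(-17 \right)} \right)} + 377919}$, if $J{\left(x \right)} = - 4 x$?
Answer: $\frac{\sqrt{45716605}}{11} \approx 614.67$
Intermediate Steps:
$L{\left(z \right)} = \frac{z + z \left(-7 + z\right)}{-112 + z}$
$\sqrt{L{\left(J{\left(-17 \right)} \right)} + 377919} = \sqrt{\frac{\left(-4\right) \left(-17\right) \left(-6 - -68\right)}{-112 - -68} + 377919} = \sqrt{\frac{68 \left(-6 + 68\right)}{-112 + 68} + 377919} = \sqrt{68 \frac{1}{-44} \cdot 62 + 377919} = \sqrt{68 \left(- \frac{1}{44}\right) 62 + 377919} = \sqrt{- \frac{1054}{11} + 377919} = \sqrt{\frac{4156055}{11}} = \frac{\sqrt{45716605}}{11}$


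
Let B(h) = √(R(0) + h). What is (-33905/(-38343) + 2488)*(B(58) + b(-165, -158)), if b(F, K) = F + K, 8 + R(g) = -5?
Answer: -30824306347/38343 + 95431289*√5/12781 ≈ -7.8721e+5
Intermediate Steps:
R(g) = -13 (R(g) = -8 - 5 = -13)
B(h) = √(-13 + h)
(-33905/(-38343) + 2488)*(B(58) + b(-165, -158)) = (-33905/(-38343) + 2488)*(√(-13 + 58) + (-165 - 158)) = (-33905*(-1/38343) + 2488)*(√45 - 323) = (33905/38343 + 2488)*(3*√5 - 323) = 95431289*(-323 + 3*√5)/38343 = -30824306347/38343 + 95431289*√5/12781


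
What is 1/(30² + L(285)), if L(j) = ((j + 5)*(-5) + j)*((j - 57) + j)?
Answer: -1/596745 ≈ -1.6758e-6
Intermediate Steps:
L(j) = (-57 + 2*j)*(-25 - 4*j) (L(j) = ((5 + j)*(-5) + j)*((-57 + j) + j) = ((-25 - 5*j) + j)*(-57 + 2*j) = (-25 - 4*j)*(-57 + 2*j) = (-57 + 2*j)*(-25 - 4*j))
1/(30² + L(285)) = 1/(30² + (1425 - 8*285² + 178*285)) = 1/(900 + (1425 - 8*81225 + 50730)) = 1/(900 + (1425 - 649800 + 50730)) = 1/(900 - 597645) = 1/(-596745) = -1/596745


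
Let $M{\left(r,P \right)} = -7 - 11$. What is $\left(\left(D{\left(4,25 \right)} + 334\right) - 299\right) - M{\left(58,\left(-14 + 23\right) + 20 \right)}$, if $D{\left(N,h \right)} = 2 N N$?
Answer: $85$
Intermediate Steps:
$M{\left(r,P \right)} = -18$
$D{\left(N,h \right)} = 2 N^{2}$
$\left(\left(D{\left(4,25 \right)} + 334\right) - 299\right) - M{\left(58,\left(-14 + 23\right) + 20 \right)} = \left(\left(2 \cdot 4^{2} + 334\right) - 299\right) - -18 = \left(\left(2 \cdot 16 + 334\right) - 299\right) + 18 = \left(\left(32 + 334\right) - 299\right) + 18 = \left(366 - 299\right) + 18 = 67 + 18 = 85$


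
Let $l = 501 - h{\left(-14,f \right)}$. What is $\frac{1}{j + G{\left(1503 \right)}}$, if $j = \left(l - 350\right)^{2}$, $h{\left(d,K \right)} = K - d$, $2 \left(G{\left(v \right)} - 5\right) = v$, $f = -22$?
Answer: $\frac{2}{52075} \approx 3.8406 \cdot 10^{-5}$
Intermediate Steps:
$G{\left(v \right)} = 5 + \frac{v}{2}$
$l = 509$ ($l = 501 - \left(-22 - -14\right) = 501 - \left(-22 + 14\right) = 501 - -8 = 501 + 8 = 509$)
$j = 25281$ ($j = \left(509 - 350\right)^{2} = 159^{2} = 25281$)
$\frac{1}{j + G{\left(1503 \right)}} = \frac{1}{25281 + \left(5 + \frac{1}{2} \cdot 1503\right)} = \frac{1}{25281 + \left(5 + \frac{1503}{2}\right)} = \frac{1}{25281 + \frac{1513}{2}} = \frac{1}{\frac{52075}{2}} = \frac{2}{52075}$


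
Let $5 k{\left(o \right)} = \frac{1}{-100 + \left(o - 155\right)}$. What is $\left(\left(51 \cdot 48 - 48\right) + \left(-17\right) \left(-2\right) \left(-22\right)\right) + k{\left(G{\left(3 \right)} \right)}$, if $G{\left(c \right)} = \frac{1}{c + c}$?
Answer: $\frac{12629534}{7645} \approx 1652.0$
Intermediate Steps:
$G{\left(c \right)} = \frac{1}{2 c}$
$k{\left(o \right)} = \frac{1}{5 \left(-255 + o\right)}$ ($k{\left(o \right)} = \frac{1}{5 \left(-100 + \left(o - 155\right)\right)} = \frac{1}{5 \left(-100 + \left(-155 + o\right)\right)} = \frac{1}{5 \left(-255 + o\right)}$)
$\left(\left(51 \cdot 48 - 48\right) + \left(-17\right) \left(-2\right) \left(-22\right)\right) + k{\left(G{\left(3 \right)} \right)} = \left(\left(51 \cdot 48 - 48\right) + \left(-17\right) \left(-2\right) \left(-22\right)\right) + \frac{1}{5 \left(-255 + \frac{1}{2 \cdot 3}\right)} = \left(\left(2448 - 48\right) + 34 \left(-22\right)\right) + \frac{1}{5 \left(-255 + \frac{1}{2} \cdot \frac{1}{3}\right)} = \left(2400 - 748\right) + \frac{1}{5 \left(-255 + \frac{1}{6}\right)} = 1652 + \frac{1}{5 \left(- \frac{1529}{6}\right)} = 1652 + \frac{1}{5} \left(- \frac{6}{1529}\right) = 1652 - \frac{6}{7645} = \frac{12629534}{7645}$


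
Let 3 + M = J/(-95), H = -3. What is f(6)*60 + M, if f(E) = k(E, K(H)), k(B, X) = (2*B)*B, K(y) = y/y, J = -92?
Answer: 410207/95 ≈ 4318.0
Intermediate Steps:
K(y) = 1
M = -193/95 (M = -3 - 92/(-95) = -3 - 92*(-1/95) = -3 + 92/95 = -193/95 ≈ -2.0316)
k(B, X) = 2*B²
f(E) = 2*E²
f(6)*60 + M = (2*6²)*60 - 193/95 = (2*36)*60 - 193/95 = 72*60 - 193/95 = 4320 - 193/95 = 410207/95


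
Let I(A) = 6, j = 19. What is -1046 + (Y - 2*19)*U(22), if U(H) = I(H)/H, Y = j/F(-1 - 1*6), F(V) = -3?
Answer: -11639/11 ≈ -1058.1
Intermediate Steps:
Y = -19/3 (Y = 19/(-3) = 19*(-1/3) = -19/3 ≈ -6.3333)
U(H) = 6/H
-1046 + (Y - 2*19)*U(22) = -1046 + (-19/3 - 2*19)*(6/22) = -1046 + (-19/3 - 38)*(6*(1/22)) = -1046 - 133/3*3/11 = -1046 - 133/11 = -11639/11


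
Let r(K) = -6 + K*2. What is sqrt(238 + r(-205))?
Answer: I*sqrt(178) ≈ 13.342*I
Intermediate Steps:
r(K) = -6 + 2*K
sqrt(238 + r(-205)) = sqrt(238 + (-6 + 2*(-205))) = sqrt(238 + (-6 - 410)) = sqrt(238 - 416) = sqrt(-178) = I*sqrt(178)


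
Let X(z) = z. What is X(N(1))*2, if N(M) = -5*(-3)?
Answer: 30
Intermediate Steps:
N(M) = 15
X(N(1))*2 = 15*2 = 30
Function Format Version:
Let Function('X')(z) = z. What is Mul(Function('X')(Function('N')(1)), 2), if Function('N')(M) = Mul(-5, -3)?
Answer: 30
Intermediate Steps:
Function('N')(M) = 15
Mul(Function('X')(Function('N')(1)), 2) = Mul(15, 2) = 30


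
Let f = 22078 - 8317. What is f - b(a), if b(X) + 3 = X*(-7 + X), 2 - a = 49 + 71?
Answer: -986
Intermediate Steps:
a = -118 (a = 2 - (49 + 71) = 2 - 1*120 = 2 - 120 = -118)
b(X) = -3 + X*(-7 + X)
f = 13761
f - b(a) = 13761 - (-3 + (-118)² - 7*(-118)) = 13761 - (-3 + 13924 + 826) = 13761 - 1*14747 = 13761 - 14747 = -986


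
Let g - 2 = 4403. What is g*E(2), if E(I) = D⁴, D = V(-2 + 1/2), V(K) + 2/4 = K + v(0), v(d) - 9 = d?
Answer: 10576405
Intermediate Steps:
v(d) = 9 + d
V(K) = 17/2 + K (V(K) = -½ + (K + (9 + 0)) = -½ + (K + 9) = -½ + (9 + K) = 17/2 + K)
D = 7 (D = 17/2 + (-2 + 1/2) = 17/2 + (-2 + ½) = 17/2 - 3/2 = 7)
g = 4405 (g = 2 + 4403 = 4405)
E(I) = 2401 (E(I) = 7⁴ = 2401)
g*E(2) = 4405*2401 = 10576405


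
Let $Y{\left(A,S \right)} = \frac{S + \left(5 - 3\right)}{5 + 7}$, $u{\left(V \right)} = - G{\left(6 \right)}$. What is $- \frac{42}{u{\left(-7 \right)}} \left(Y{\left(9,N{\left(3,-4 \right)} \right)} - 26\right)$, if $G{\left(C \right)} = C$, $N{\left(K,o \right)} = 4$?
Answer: $- \frac{357}{2} \approx -178.5$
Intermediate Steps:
$u{\left(V \right)} = -6$ ($u{\left(V \right)} = \left(-1\right) 6 = -6$)
$Y{\left(A,S \right)} = \frac{1}{6} + \frac{S}{12}$ ($Y{\left(A,S \right)} = \frac{S + 2}{12} = \left(2 + S\right) \frac{1}{12} = \frac{1}{6} + \frac{S}{12}$)
$- \frac{42}{u{\left(-7 \right)}} \left(Y{\left(9,N{\left(3,-4 \right)} \right)} - 26\right) = - \frac{42}{-6} \left(\left(\frac{1}{6} + \frac{1}{12} \cdot 4\right) - 26\right) = \left(-42\right) \left(- \frac{1}{6}\right) \left(\left(\frac{1}{6} + \frac{1}{3}\right) - 26\right) = 7 \left(\frac{1}{2} - 26\right) = 7 \left(- \frac{51}{2}\right) = - \frac{357}{2}$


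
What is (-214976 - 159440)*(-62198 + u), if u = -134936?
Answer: 73810123744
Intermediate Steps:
(-214976 - 159440)*(-62198 + u) = (-214976 - 159440)*(-62198 - 134936) = -374416*(-197134) = 73810123744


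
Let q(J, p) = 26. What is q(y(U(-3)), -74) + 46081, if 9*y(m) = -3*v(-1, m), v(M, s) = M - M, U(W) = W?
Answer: 46107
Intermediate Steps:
v(M, s) = 0
y(m) = 0 (y(m) = (-3*0)/9 = (1/9)*0 = 0)
q(y(U(-3)), -74) + 46081 = 26 + 46081 = 46107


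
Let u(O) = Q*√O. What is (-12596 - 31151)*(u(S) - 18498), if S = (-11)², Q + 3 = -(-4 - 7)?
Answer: 805382270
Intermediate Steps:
Q = 8 (Q = -3 - (-4 - 7) = -3 - 1*(-11) = -3 + 11 = 8)
S = 121
u(O) = 8*√O
(-12596 - 31151)*(u(S) - 18498) = (-12596 - 31151)*(8*√121 - 18498) = -43747*(8*11 - 18498) = -43747*(88 - 18498) = -43747*(-18410) = 805382270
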